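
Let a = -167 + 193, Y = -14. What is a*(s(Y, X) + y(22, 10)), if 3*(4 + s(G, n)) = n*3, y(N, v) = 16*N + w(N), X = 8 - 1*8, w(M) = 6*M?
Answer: 12480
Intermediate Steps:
X = 0 (X = 8 - 8 = 0)
a = 26
y(N, v) = 22*N (y(N, v) = 16*N + 6*N = 22*N)
s(G, n) = -4 + n (s(G, n) = -4 + (n*3)/3 = -4 + (3*n)/3 = -4 + n)
a*(s(Y, X) + y(22, 10)) = 26*((-4 + 0) + 22*22) = 26*(-4 + 484) = 26*480 = 12480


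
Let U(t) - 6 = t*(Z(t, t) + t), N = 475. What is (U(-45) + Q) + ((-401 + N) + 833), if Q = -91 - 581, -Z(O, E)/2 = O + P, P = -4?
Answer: -2144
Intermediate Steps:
Z(O, E) = 8 - 2*O (Z(O, E) = -2*(O - 4) = -2*(-4 + O) = 8 - 2*O)
U(t) = 6 + t*(8 - t) (U(t) = 6 + t*((8 - 2*t) + t) = 6 + t*(8 - t))
Q = -672
(U(-45) + Q) + ((-401 + N) + 833) = ((6 - 1*(-45)² + 8*(-45)) - 672) + ((-401 + 475) + 833) = ((6 - 1*2025 - 360) - 672) + (74 + 833) = ((6 - 2025 - 360) - 672) + 907 = (-2379 - 672) + 907 = -3051 + 907 = -2144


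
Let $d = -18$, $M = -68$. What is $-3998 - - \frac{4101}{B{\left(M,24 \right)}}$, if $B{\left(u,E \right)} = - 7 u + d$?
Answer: $- \frac{1826983}{458} \approx -3989.0$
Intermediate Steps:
$B{\left(u,E \right)} = -18 - 7 u$ ($B{\left(u,E \right)} = - 7 u - 18 = -18 - 7 u$)
$-3998 - - \frac{4101}{B{\left(M,24 \right)}} = -3998 - - \frac{4101}{-18 - -476} = -3998 - - \frac{4101}{-18 + 476} = -3998 - - \frac{4101}{458} = -3998 + \frac{4101}{458} = - \frac{1826983}{458}$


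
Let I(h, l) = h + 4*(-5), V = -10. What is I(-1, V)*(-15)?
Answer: 315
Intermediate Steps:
I(h, l) = -20 + h (I(h, l) = h - 20 = -20 + h)
I(-1, V)*(-15) = (-20 - 1)*(-15) = -21*(-15) = 315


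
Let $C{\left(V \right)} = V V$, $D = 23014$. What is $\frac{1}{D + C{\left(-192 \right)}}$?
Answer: $\frac{1}{59878} \approx 1.6701 \cdot 10^{-5}$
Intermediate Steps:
$C{\left(V \right)} = V^{2}$
$\frac{1}{D + C{\left(-192 \right)}} = \frac{1}{23014 + \left(-192\right)^{2}} = \frac{1}{23014 + 36864} = \frac{1}{59878}$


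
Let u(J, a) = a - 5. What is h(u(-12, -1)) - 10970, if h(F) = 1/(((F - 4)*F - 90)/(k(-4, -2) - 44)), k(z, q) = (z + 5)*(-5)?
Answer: -329051/30 ≈ -10968.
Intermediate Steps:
k(z, q) = -25 - 5*z (k(z, q) = (5 + z)*(-5) = -25 - 5*z)
u(J, a) = -5 + a
h(F) = 1/(90/49 - F*(-4 + F)/49) (h(F) = 1/(((F - 4)*F - 90)/((-25 - 5*(-4)) - 44)) = 1/(((-4 + F)*F - 90)/((-25 + 20) - 44)) = 1/((F*(-4 + F) - 90)/(-5 - 44)) = 1/((-90 + F*(-4 + F))/(-49)) = 1/((-90 + F*(-4 + F))*(-1/49)) = 1/(90/49 - F*(-4 + F)/49))
h(u(-12, -1)) - 10970 = 49/(90 - (-5 - 1)² + 4*(-5 - 1)) - 10970 = 49/(90 - 1*(-6)² + 4*(-6)) - 10970 = 49/(90 - 1*36 - 24) - 10970 = 49/(90 - 36 - 24) - 10970 = 49/30 - 10970 = -329051/30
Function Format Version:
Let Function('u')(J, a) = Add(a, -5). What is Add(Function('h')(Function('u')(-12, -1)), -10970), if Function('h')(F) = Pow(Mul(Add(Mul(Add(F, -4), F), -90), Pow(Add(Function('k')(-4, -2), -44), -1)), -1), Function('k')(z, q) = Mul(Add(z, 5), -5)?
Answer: Rational(-329051, 30) ≈ -10968.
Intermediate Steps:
Function('k')(z, q) = Add(-25, Mul(-5, z)) (Function('k')(z, q) = Mul(Add(5, z), -5) = Add(-25, Mul(-5, z)))
Function('u')(J, a) = Add(-5, a)
Function('h')(F) = Pow(Add(Rational(90, 49), Mul(Rational(-1, 49), F, Add(-4, F))), -1) (Function('h')(F) = Pow(Mul(Add(Mul(Add(F, -4), F), -90), Pow(Add(Add(-25, Mul(-5, -4)), -44), -1)), -1) = Pow(Mul(Add(Mul(Add(-4, F), F), -90), Pow(Add(Add(-25, 20), -44), -1)), -1) = Pow(Mul(Add(Mul(F, Add(-4, F)), -90), Pow(Add(-5, -44), -1)), -1) = Pow(Mul(Add(-90, Mul(F, Add(-4, F))), Pow(-49, -1)), -1) = Pow(Mul(Add(-90, Mul(F, Add(-4, F))), Rational(-1, 49)), -1) = Pow(Add(Rational(90, 49), Mul(Rational(-1, 49), F, Add(-4, F))), -1))
Add(Function('h')(Function('u')(-12, -1)), -10970) = Add(Mul(49, Pow(Add(90, Mul(-1, Pow(Add(-5, -1), 2)), Mul(4, Add(-5, -1))), -1)), -10970) = Add(Mul(49, Pow(Add(90, Mul(-1, Pow(-6, 2)), Mul(4, -6)), -1)), -10970) = Add(Mul(49, Pow(Add(90, Mul(-1, 36), -24), -1)), -10970) = Add(Mul(49, Pow(Add(90, -36, -24), -1)), -10970) = Add(Mul(49, Pow(30, -1)), -10970) = Add(Mul(49, Rational(1, 30)), -10970) = Add(Rational(49, 30), -10970) = Rational(-329051, 30)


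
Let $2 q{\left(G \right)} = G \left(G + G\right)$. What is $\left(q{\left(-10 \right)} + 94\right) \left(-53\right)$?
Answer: $-10282$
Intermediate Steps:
$q{\left(G \right)} = G^{2}$ ($q{\left(G \right)} = \frac{G \left(G + G\right)}{2} = \frac{G 2 G}{2} = \frac{2 G^{2}}{2} = G^{2}$)
$\left(q{\left(-10 \right)} + 94\right) \left(-53\right) = \left(\left(-10\right)^{2} + 94\right) \left(-53\right) = \left(100 + 94\right) \left(-53\right) = 194 \left(-53\right) = -10282$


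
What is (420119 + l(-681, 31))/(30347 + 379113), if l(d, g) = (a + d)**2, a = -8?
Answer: 44742/20473 ≈ 2.1854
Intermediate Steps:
l(d, g) = (-8 + d)**2
(420119 + l(-681, 31))/(30347 + 379113) = (420119 + (-8 - 681)**2)/(30347 + 379113) = (420119 + (-689)**2)/409460 = (420119 + 474721)*(1/409460) = 894840*(1/409460) = 44742/20473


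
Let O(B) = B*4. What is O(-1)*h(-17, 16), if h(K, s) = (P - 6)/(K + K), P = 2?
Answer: -8/17 ≈ -0.47059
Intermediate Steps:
O(B) = 4*B
h(K, s) = -2/K (h(K, s) = (2 - 6)/(K + K) = -4*1/(2*K) = -2/K)
O(-1)*h(-17, 16) = (4*(-1))*(-2/(-17)) = -(-8)*(-1)/17 = -4*2/17 = -8/17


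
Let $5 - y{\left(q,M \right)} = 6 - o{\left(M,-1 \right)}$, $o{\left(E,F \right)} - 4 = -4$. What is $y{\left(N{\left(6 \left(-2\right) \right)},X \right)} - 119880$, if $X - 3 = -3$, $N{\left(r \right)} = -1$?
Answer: $-119881$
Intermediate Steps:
$o{\left(E,F \right)} = 0$ ($o{\left(E,F \right)} = 4 - 4 = 0$)
$X = 0$ ($X = 3 - 3 = 0$)
$y{\left(q,M \right)} = -1$ ($y{\left(q,M \right)} = 5 - \left(6 - 0\right) = 5 - \left(6 + 0\right) = 5 - 6 = -1$)
$y{\left(N{\left(6 \left(-2\right) \right)},X \right)} - 119880 = -1 - 119880 = -119881$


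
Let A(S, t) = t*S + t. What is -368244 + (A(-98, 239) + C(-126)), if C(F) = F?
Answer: -391553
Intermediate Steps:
A(S, t) = t + S*t (A(S, t) = S*t + t = t + S*t)
-368244 + (A(-98, 239) + C(-126)) = -368244 + (239*(1 - 98) - 126) = -368244 + (239*(-97) - 126) = -368244 + (-23183 - 126) = -368244 - 23309 = -391553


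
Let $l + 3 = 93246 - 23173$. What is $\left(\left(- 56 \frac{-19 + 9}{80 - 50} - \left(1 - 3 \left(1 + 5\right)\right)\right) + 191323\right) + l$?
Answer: $\frac{784286}{3} \approx 2.6143 \cdot 10^{5}$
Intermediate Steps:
$l = 70070$ ($l = -3 + \left(93246 - 23173\right) = -3 + 70073 = 70070$)
$\left(\left(- 56 \frac{-19 + 9}{80 - 50} - \left(1 - 3 \left(1 + 5\right)\right)\right) + 191323\right) + l = \left(\left(- 56 \frac{-19 + 9}{80 - 50} - \left(1 - 3 \left(1 + 5\right)\right)\right) + 191323\right) + 70070 = \left(\left(- 56 \left(- \frac{10}{30}\right) + \left(-1 + 3 \cdot 6\right)\right) + 191323\right) + 70070 = \left(\left(- 56 \left(\left(-10\right) \frac{1}{30}\right) + \left(-1 + 18\right)\right) + 191323\right) + 70070 = \left(\left(\left(-56\right) \left(- \frac{1}{3}\right) + 17\right) + 191323\right) + 70070 = \left(\left(\frac{56}{3} + 17\right) + 191323\right) + 70070 = \left(\frac{107}{3} + 191323\right) + 70070 = \frac{574076}{3} + 70070 = \frac{784286}{3}$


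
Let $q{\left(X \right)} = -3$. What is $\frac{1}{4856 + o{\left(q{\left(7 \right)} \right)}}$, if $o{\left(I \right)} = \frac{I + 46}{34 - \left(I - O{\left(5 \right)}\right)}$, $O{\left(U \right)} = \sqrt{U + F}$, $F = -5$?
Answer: $\frac{37}{179715} \approx 0.00020588$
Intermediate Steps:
$O{\left(U \right)} = \sqrt{-5 + U}$ ($O{\left(U \right)} = \sqrt{U - 5} = \sqrt{-5 + U}$)
$o{\left(I \right)} = \frac{46 + I}{34 - I}$ ($o{\left(I \right)} = \frac{I + 46}{34 - \left(I - \sqrt{-5 + 5}\right)} = \frac{46 + I}{34 - \left(0 + I\right)} = \frac{46 + I}{34 + \left(0 - I\right)} = \frac{46 + I}{34 - I}$)
$\frac{1}{4856 + o{\left(q{\left(7 \right)} \right)}} = \frac{1}{4856 + \frac{46 - 3}{34 - -3}} = \frac{1}{4856 + \frac{1}{34 + 3} \cdot 43} = \frac{1}{4856 + \frac{1}{37} \cdot 43} = \frac{1}{4856 + \frac{43}{37}} = \frac{1}{\frac{179715}{37}} = \frac{37}{179715}$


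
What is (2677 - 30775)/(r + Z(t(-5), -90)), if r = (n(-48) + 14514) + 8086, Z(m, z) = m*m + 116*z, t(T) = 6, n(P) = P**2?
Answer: -14049/7250 ≈ -1.9378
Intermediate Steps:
Z(m, z) = m**2 + 116*z
r = 24904 (r = ((-48)**2 + 14514) + 8086 = (2304 + 14514) + 8086 = 16818 + 8086 = 24904)
(2677 - 30775)/(r + Z(t(-5), -90)) = (2677 - 30775)/(24904 + (6**2 + 116*(-90))) = -28098/(24904 + (36 - 10440)) = -28098/(24904 - 10404) = -28098/14500 = -28098*1/14500 = -14049/7250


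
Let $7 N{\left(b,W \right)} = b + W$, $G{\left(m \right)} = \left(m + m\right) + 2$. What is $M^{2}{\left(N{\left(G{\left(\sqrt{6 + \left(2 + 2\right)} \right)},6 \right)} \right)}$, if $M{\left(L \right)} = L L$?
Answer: $\frac{3008}{343} + \frac{6656 \sqrt{10}}{2401} \approx 17.536$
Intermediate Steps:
$G{\left(m \right)} = 2 + 2 m$ ($G{\left(m \right)} = 2 m + 2 = 2 + 2 m$)
$N{\left(b,W \right)} = \frac{W}{7} + \frac{b}{7}$ ($N{\left(b,W \right)} = \frac{b + W}{7} = \frac{W + b}{7} = \frac{W}{7} + \frac{b}{7}$)
$M{\left(L \right)} = L^{2}$
$M^{2}{\left(N{\left(G{\left(\sqrt{6 + \left(2 + 2\right)} \right)},6 \right)} \right)} = \left(\left(\frac{1}{7} \cdot 6 + \frac{2 + 2 \sqrt{6 + \left(2 + 2\right)}}{7}\right)^{2}\right)^{2} = \left(\left(\frac{6}{7} + \frac{2 + 2 \sqrt{6 + 4}}{7}\right)^{2}\right)^{2} = \left(\left(\frac{6}{7} + \frac{2 + 2 \sqrt{10}}{7}\right)^{2}\right)^{2} = \left(\left(\frac{6}{7} + \left(\frac{2}{7} + \frac{2 \sqrt{10}}{7}\right)\right)^{2}\right)^{2} = \left(\left(\frac{8}{7} + \frac{2 \sqrt{10}}{7}\right)^{2}\right)^{2} = \left(\frac{8}{7} + \frac{2 \sqrt{10}}{7}\right)^{4}$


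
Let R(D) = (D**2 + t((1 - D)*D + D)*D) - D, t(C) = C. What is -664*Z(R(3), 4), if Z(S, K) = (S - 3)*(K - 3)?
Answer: 3984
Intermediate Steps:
R(D) = D**2 - D + D*(D + D*(1 - D)) (R(D) = (D**2 + ((1 - D)*D + D)*D) - D = (D**2 + (D*(1 - D) + D)*D) - D = (D**2 + (D + D*(1 - D))*D) - D = (D**2 + D*(D + D*(1 - D))) - D = D**2 - D + D*(D + D*(1 - D)))
Z(S, K) = (-3 + K)*(-3 + S) (Z(S, K) = (-3 + S)*(-3 + K) = (-3 + K)*(-3 + S))
-664*Z(R(3), 4) = -664*(9 - 3*4 - 9*(-1 - 1*3**2 + 3*3) + 4*(3*(-1 - 1*3**2 + 3*3))) = -664*(9 - 12 - 9*(-1 - 1*9 + 9) + 4*(3*(-1 - 1*9 + 9))) = -664*(9 - 12 - 9*(-1 - 9 + 9) + 4*(3*(-1 - 9 + 9))) = -664*(9 - 12 - 9*(-1) + 4*(3*(-1))) = -664*(9 - 12 - 3*(-3) + 4*(-3)) = -664*(9 - 12 + 9 - 12) = -664*(-6) = 3984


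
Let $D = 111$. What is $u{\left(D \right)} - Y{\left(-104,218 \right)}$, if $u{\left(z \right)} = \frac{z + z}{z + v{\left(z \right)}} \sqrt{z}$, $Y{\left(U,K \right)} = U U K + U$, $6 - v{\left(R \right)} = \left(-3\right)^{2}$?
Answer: $-2357784 + \frac{37 \sqrt{111}}{18} \approx -2.3578 \cdot 10^{6}$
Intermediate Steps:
$v{\left(R \right)} = -3$ ($v{\left(R \right)} = 6 - \left(-3\right)^{2} = 6 - 9 = -3$)
$Y{\left(U,K \right)} = U + K U^{2}$ ($Y{\left(U,K \right)} = U^{2} K + U = K U^{2} + U = U + K U^{2}$)
$u{\left(z \right)} = \frac{2 z^{\frac{3}{2}}}{-3 + z}$ ($u{\left(z \right)} = \frac{z + z}{z - 3} \sqrt{z} = \frac{2 z}{-3 + z} \sqrt{z} = \frac{2 z^{\frac{3}{2}}}{-3 + z}$)
$u{\left(D \right)} - Y{\left(-104,218 \right)} = \frac{2 \cdot 111^{\frac{3}{2}}}{-3 + 111} - - 104 \left(1 + 218 \left(-104\right)\right) = \frac{2 \cdot 111 \sqrt{111}}{108} - - 104 \left(1 - 22672\right) = 2 \cdot 111 \sqrt{111} \cdot \frac{1}{108} - \left(-104\right) \left(-22671\right) = \frac{37 \sqrt{111}}{18} - 2357784 = -2357784 + \frac{37 \sqrt{111}}{18}$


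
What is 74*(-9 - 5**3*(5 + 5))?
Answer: -93166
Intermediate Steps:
74*(-9 - 5**3*(5 + 5)) = 74*(-9 - 125*10) = 74*(-9 - 1*1250) = 74*(-9 - 1250) = 74*(-1259) = -93166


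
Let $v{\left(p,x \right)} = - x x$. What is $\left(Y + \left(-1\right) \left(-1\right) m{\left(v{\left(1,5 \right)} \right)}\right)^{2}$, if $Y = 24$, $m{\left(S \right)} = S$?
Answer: $1$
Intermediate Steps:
$v{\left(p,x \right)} = - x^{2}$
$\left(Y + \left(-1\right) \left(-1\right) m{\left(v{\left(1,5 \right)} \right)}\right)^{2} = \left(24 + \left(-1\right) \left(-1\right) \left(- 5^{2}\right)\right)^{2} = \left(24 + 1 \left(\left(-1\right) 25\right)\right)^{2} = \left(24 + 1 \left(-25\right)\right)^{2} = \left(24 - 25\right)^{2} = \left(-1\right)^{2} = 1$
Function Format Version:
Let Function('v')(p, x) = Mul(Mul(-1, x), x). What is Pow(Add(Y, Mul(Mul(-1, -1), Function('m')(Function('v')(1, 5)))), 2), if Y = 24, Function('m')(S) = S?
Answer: 1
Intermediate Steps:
Function('v')(p, x) = Mul(-1, Pow(x, 2))
Pow(Add(Y, Mul(Mul(-1, -1), Function('m')(Function('v')(1, 5)))), 2) = Pow(Add(24, Mul(Mul(-1, -1), Mul(-1, Pow(5, 2)))), 2) = Pow(Add(24, Mul(1, Mul(-1, 25))), 2) = Pow(Add(24, Mul(1, -25)), 2) = Pow(Add(24, -25), 2) = Pow(-1, 2) = 1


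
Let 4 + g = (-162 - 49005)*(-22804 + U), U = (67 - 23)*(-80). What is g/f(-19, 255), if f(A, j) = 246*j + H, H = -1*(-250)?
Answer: 323568026/15745 ≈ 20551.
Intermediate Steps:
H = 250
U = -3520 (U = 44*(-80) = -3520)
f(A, j) = 250 + 246*j (f(A, j) = 246*j + 250 = 250 + 246*j)
g = 1294272104 (g = -4 + (-162 - 49005)*(-22804 - 3520) = -4 - 49167*(-26324) = -4 + 1294272108 = 1294272104)
g/f(-19, 255) = 1294272104/(250 + 246*255) = 1294272104/(250 + 62730) = 1294272104/62980 = 1294272104*(1/62980) = 323568026/15745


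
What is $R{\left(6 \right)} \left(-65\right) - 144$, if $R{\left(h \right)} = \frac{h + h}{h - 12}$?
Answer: $-14$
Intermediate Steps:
$R{\left(h \right)} = \frac{2 h}{-12 + h}$
$R{\left(6 \right)} \left(-65\right) - 144 = 2 \cdot 6 \frac{1}{-12 + 6} \left(-65\right) - 144 = 2 \cdot 6 \frac{1}{-6} \left(-65\right) - 144 = 2 \cdot 6 \left(- \frac{1}{6}\right) \left(-65\right) - 144 = \left(-2\right) \left(-65\right) - 144 = 130 - 144 = -14$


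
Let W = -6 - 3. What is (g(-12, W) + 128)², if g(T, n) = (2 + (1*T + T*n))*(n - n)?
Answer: 16384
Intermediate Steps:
W = -9
g(T, n) = 0 (g(T, n) = (2 + (T + T*n))*0 = (2 + T + T*n)*0 = 0)
(g(-12, W) + 128)² = (0 + 128)² = 128² = 16384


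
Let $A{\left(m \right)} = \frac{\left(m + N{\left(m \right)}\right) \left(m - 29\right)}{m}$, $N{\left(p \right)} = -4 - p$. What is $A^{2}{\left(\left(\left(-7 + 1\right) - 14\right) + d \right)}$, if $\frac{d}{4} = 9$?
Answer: $\frac{169}{16} \approx 10.563$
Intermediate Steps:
$d = 36$ ($d = 4 \cdot 9 = 36$)
$A{\left(m \right)} = \frac{116 - 4 m}{m}$ ($A{\left(m \right)} = \frac{\left(m - \left(4 + m\right)\right) \left(m - 29\right)}{m} = \frac{\left(-4\right) \left(-29 + m\right)}{m} = \frac{116 - 4 m}{m}$)
$A^{2}{\left(\left(\left(-7 + 1\right) - 14\right) + d \right)} = \left(-4 + \frac{116}{\left(\left(-7 + 1\right) - 14\right) + 36}\right)^{2} = \left(-4 + \frac{116}{\left(-6 - 14\right) + 36}\right)^{2} = \left(-4 + \frac{116}{-20 + 36}\right)^{2} = \left(-4 + \frac{116}{16}\right)^{2} = \left(-4 + 116 \cdot \frac{1}{16}\right)^{2} = \left(-4 + \frac{29}{4}\right)^{2} = \left(\frac{13}{4}\right)^{2} = \frac{169}{16}$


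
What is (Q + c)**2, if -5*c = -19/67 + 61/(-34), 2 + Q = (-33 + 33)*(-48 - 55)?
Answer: 325694209/129732100 ≈ 2.5105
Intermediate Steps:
Q = -2 (Q = -2 + (-33 + 33)*(-48 - 55) = -2 + 0*(-103) = -2 + 0 = -2)
c = 4733/11390 (c = -(-19/67 + 61/(-34))/5 = -(-19*1/67 + 61*(-1/34))/5 = -(-19/67 - 61/34)/5 = -1/5*(-4733/2278) = 4733/11390 ≈ 0.41554)
(Q + c)**2 = (-2 + 4733/11390)**2 = (-18047/11390)**2 = 325694209/129732100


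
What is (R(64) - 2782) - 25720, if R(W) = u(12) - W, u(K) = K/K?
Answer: -28565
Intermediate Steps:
u(K) = 1
R(W) = 1 - W
(R(64) - 2782) - 25720 = ((1 - 1*64) - 2782) - 25720 = ((1 - 64) - 2782) - 25720 = (-63 - 2782) - 25720 = -2845 - 25720 = -28565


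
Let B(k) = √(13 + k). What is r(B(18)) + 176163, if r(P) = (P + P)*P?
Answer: 176225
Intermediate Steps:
r(P) = 2*P² (r(P) = (2*P)*P = 2*P²)
r(B(18)) + 176163 = 2*(√(13 + 18))² + 176163 = 2*(√31)² + 176163 = 2*31 + 176163 = 62 + 176163 = 176225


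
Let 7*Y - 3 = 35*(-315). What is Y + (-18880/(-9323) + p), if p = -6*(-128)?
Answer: -52505498/65261 ≈ -804.55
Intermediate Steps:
p = 768
Y = -11022/7 (Y = 3/7 + (35*(-315))/7 = 3/7 + (1/7)*(-11025) = 3/7 - 1575 = -11022/7 ≈ -1574.6)
Y + (-18880/(-9323) + p) = -11022/7 + (-18880/(-9323) + 768) = -11022/7 + (-18880*(-1/9323) + 768) = -11022/7 + (18880/9323 + 768) = -11022/7 + 7178944/9323 = -52505498/65261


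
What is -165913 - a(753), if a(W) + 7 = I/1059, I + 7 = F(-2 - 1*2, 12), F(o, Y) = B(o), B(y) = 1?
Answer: -58564816/353 ≈ -1.6591e+5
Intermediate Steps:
F(o, Y) = 1
I = -6 (I = -7 + 1 = -6)
a(W) = -2473/353 (a(W) = -7 - 6/1059 = -7 - 6*1/1059 = -7 - 2/353 = -2473/353)
-165913 - a(753) = -165913 - 1*(-2473/353) = -165913 + 2473/353 = -58564816/353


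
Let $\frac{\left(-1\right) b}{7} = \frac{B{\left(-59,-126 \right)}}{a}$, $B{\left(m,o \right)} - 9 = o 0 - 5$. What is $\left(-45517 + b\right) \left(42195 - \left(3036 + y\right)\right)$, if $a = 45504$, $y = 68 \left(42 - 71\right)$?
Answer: $- \frac{21297689342269}{11376} \approx -1.8722 \cdot 10^{9}$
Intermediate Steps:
$y = -1972$ ($y = 68 \left(-29\right) = -1972$)
$B{\left(m,o \right)} = 4$ ($B{\left(m,o \right)} = 9 + \left(o 0 - 5\right) = 9 + \left(0 - 5\right) = 9 - 5 = 4$)
$b = - \frac{7}{11376}$ ($b = - 7 \cdot \frac{4}{45504} = - 7 \cdot 4 \cdot \frac{1}{45504} = \left(-7\right) \frac{1}{11376} = - \frac{7}{11376} \approx -0.00061533$)
$\left(-45517 + b\right) \left(42195 - \left(3036 + y\right)\right) = \left(-45517 - \frac{7}{11376}\right) \left(42195 - 1064\right) = - \frac{517801399 \left(42195 + \left(-3036 + 1972\right)\right)}{11376} = - \frac{517801399 \left(42195 - 1064\right)}{11376} = \left(- \frac{517801399}{11376}\right) 41131 = - \frac{21297689342269}{11376}$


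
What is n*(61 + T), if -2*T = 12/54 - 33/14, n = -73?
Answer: -1141793/252 ≈ -4530.9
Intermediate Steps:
T = 269/252 (T = -(12/54 - 33/14)/2 = -(12*(1/54) - 33*1/14)/2 = -(2/9 - 33/14)/2 = -½*(-269/126) = 269/252 ≈ 1.0675)
n*(61 + T) = -73*(61 + 269/252) = -73*15641/252 = -1141793/252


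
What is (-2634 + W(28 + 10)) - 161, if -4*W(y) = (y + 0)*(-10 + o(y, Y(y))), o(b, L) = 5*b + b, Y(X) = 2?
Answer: -4866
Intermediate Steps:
o(b, L) = 6*b
W(y) = -y*(-10 + 6*y)/4 (W(y) = -(y + 0)*(-10 + 6*y)/4 = -y*(-10 + 6*y)/4)
(-2634 + W(28 + 10)) - 161 = (-2634 + (28 + 10)*(5 - 3*(28 + 10))/2) - 161 = (-2634 + (1/2)*38*(5 - 3*38)) - 161 = (-2634 + (1/2)*38*(5 - 114)) - 161 = (-2634 + (1/2)*38*(-109)) - 161 = (-2634 - 2071) - 161 = -4705 - 161 = -4866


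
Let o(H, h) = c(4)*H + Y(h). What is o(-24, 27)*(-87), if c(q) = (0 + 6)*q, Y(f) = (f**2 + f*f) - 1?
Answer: -76647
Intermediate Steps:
Y(f) = -1 + 2*f**2 (Y(f) = (f**2 + f**2) - 1 = 2*f**2 - 1 = -1 + 2*f**2)
c(q) = 6*q
o(H, h) = -1 + 2*h**2 + 24*H (o(H, h) = (6*4)*H + (-1 + 2*h**2) = 24*H + (-1 + 2*h**2) = -1 + 2*h**2 + 24*H)
o(-24, 27)*(-87) = (-1 + 2*27**2 + 24*(-24))*(-87) = (-1 + 2*729 - 576)*(-87) = (-1 + 1458 - 576)*(-87) = 881*(-87) = -76647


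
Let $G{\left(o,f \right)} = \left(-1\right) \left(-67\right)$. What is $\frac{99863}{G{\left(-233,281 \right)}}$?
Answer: $\frac{99863}{67} \approx 1490.5$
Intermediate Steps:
$G{\left(o,f \right)} = 67$
$\frac{99863}{G{\left(-233,281 \right)}} = \frac{99863}{67}$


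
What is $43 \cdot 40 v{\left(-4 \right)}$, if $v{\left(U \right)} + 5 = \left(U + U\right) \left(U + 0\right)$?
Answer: $46440$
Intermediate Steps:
$v{\left(U \right)} = -5 + 2 U^{2}$ ($v{\left(U \right)} = -5 + \left(U + U\right) \left(U + 0\right) = -5 + 2 U U = -5 + 2 U^{2}$)
$43 \cdot 40 v{\left(-4 \right)} = 43 \cdot 40 \left(-5 + 2 \left(-4\right)^{2}\right) = 1720 \left(-5 + 2 \cdot 16\right) = 1720 \left(-5 + 32\right) = 1720 \cdot 27 = 46440$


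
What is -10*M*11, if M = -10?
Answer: 1100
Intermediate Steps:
-10*M*11 = -10*(-10)*11 = 100*11 = 1100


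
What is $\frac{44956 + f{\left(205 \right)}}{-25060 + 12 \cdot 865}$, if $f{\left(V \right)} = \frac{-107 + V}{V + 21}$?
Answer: $- \frac{5080077}{1658840} \approx -3.0624$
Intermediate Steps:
$f{\left(V \right)} = \frac{-107 + V}{21 + V}$
$\frac{44956 + f{\left(205 \right)}}{-25060 + 12 \cdot 865} = \frac{44956 + \frac{-107 + 205}{21 + 205}}{-25060 + 12 \cdot 865} = \frac{44956 + \frac{1}{226} \cdot 98}{-25060 + 10380} = \frac{44956 + \frac{1}{226} \cdot 98}{-14680} = \left(44956 + \frac{49}{113}\right) \left(- \frac{1}{14680}\right) = \frac{5080077}{113} \left(- \frac{1}{14680}\right) = - \frac{5080077}{1658840}$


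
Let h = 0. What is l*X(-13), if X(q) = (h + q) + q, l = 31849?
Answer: -828074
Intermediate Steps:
X(q) = 2*q (X(q) = (0 + q) + q = q + q = 2*q)
l*X(-13) = 31849*(2*(-13)) = 31849*(-26) = -828074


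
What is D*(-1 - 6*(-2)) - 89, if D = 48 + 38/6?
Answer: 1526/3 ≈ 508.67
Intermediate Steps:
D = 163/3 (D = 48 + 38*(1/6) = 48 + 19/3 = 163/3 ≈ 54.333)
D*(-1 - 6*(-2)) - 89 = 163*(-1 - 6*(-2))/3 - 89 = 163*(-1 + 12)/3 - 89 = (163/3)*11 - 89 = 1793/3 - 89 = 1526/3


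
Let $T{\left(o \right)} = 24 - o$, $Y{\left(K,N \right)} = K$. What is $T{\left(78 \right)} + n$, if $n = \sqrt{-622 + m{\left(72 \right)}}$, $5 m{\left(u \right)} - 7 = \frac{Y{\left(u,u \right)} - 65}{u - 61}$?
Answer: $-54 + \frac{i \sqrt{1876930}}{55} \approx -54.0 + 24.909 i$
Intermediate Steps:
$m{\left(u \right)} = \frac{7}{5} + \frac{-65 + u}{5 \left(-61 + u\right)}$ ($m{\left(u \right)} = \frac{7}{5} + \frac{\left(u - 65\right) \frac{1}{u - 61}}{5} = \frac{7}{5} + \frac{\left(-65 + u\right) \frac{1}{-61 + u}}{5} = \frac{7}{5} + \frac{\frac{1}{-61 + u} \left(-65 + u\right)}{5} = \frac{7}{5} + \frac{-65 + u}{5 \left(-61 + u\right)}$)
$n = \frac{i \sqrt{1876930}}{55}$ ($n = \sqrt{-622 + \frac{4 \left(-123 + 2 \cdot 72\right)}{5 \left(-61 + 72\right)}} = \sqrt{-622 + \frac{4 \left(-123 + 144\right)}{5 \cdot 11}} = \sqrt{-622 + \frac{4}{5} \cdot \frac{1}{11} \cdot 21} = \sqrt{-622 + \frac{84}{55}} = \sqrt{- \frac{34126}{55}} = \frac{i \sqrt{1876930}}{55} \approx 24.909 i$)
$T{\left(78 \right)} + n = \left(24 - 78\right) + \frac{i \sqrt{1876930}}{55} = -54 + \frac{i \sqrt{1876930}}{55}$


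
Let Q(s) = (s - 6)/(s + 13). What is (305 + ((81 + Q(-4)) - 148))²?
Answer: 4545424/81 ≈ 56116.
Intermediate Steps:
Q(s) = (-6 + s)/(13 + s)
(305 + ((81 + Q(-4)) - 148))² = (305 + ((81 + (-6 - 4)/(13 - 4)) - 148))² = (305 + ((81 - 10/9) - 148))² = (305 + (719/9 - 148))² = (305 - 613/9)² = (2132/9)² = 4545424/81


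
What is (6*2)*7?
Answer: 84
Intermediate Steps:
(6*2)*7 = 12*7 = 84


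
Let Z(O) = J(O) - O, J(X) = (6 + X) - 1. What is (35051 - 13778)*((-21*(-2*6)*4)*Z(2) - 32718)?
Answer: -588794094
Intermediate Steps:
J(X) = 5 + X
Z(O) = 5 (Z(O) = (5 + O) - O = 5)
(35051 - 13778)*((-21*(-2*6)*4)*Z(2) - 32718) = (35051 - 13778)*(-21*(-2*6)*4*5 - 32718) = 21273*(-(-252)*4*5 - 32718) = 21273*(-21*(-48)*5 - 32718) = 21273*(1008*5 - 32718) = 21273*(5040 - 32718) = 21273*(-27678) = -588794094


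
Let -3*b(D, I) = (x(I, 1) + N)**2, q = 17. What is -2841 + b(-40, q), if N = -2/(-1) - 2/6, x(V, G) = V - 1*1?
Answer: -79516/27 ≈ -2945.0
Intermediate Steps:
x(V, G) = -1 + V (x(V, G) = V - 1 = -1 + V)
N = 5/3 (N = -2*(-1) - 2*1/6 = 2 - 1/3 = 5/3 ≈ 1.6667)
b(D, I) = -(2/3 + I)**2/3 (b(D, I) = -((-1 + I) + 5/3)**2/3 = -(2/3 + I)**2/3)
-2841 + b(-40, q) = -2841 - (2 + 3*17)**2/27 = -2841 - (2 + 51)**2/27 = -2841 - 1/27*53**2 = -2841 - 1/27*2809 = -2841 - 2809/27 = -79516/27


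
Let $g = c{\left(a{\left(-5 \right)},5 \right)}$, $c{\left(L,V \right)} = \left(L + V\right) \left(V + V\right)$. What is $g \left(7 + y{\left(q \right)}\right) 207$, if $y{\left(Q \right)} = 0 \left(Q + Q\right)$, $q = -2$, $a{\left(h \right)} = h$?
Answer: $0$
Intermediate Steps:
$c{\left(L,V \right)} = 2 V \left(L + V\right)$ ($c{\left(L,V \right)} = \left(L + V\right) 2 V = 2 V \left(L + V\right)$)
$y{\left(Q \right)} = 0$ ($y{\left(Q \right)} = 0 \cdot 2 Q = 0$)
$g = 0$ ($g = 2 \cdot 5 \left(-5 + 5\right) = 2 \cdot 5 \cdot 0 = 0$)
$g \left(7 + y{\left(q \right)}\right) 207 = 0 \left(7 + 0\right) 207 = 0 \cdot 7 \cdot 207 = 0 \cdot 207 = 0$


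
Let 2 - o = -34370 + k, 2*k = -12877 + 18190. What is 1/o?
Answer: 2/63431 ≈ 3.1530e-5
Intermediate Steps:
k = 5313/2 (k = (-12877 + 18190)/2 = (½)*5313 = 5313/2 ≈ 2656.5)
o = 63431/2 (o = 2 - (-34370 + 5313/2) = 2 - 1*(-63427/2) = 2 + 63427/2 = 63431/2 ≈ 31716.)
1/o = 1/(63431/2) = 2/63431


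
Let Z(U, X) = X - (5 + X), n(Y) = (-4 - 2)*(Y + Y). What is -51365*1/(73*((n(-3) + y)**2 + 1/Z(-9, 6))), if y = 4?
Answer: -256825/583927 ≈ -0.43982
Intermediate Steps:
n(Y) = -12*Y
Z(U, X) = -5 (Z(U, X) = X + (-5 - X) = -5)
-51365*1/(73*((n(-3) + y)**2 + 1/Z(-9, 6))) = -51365*1/(73*((-12*(-3) + 4)**2 + 1/(-5))) = -51365*1/(73*((36 + 4)**2 - 1/5)) = -51365*1/(73*(40**2 - 1/5)) = -51365*1/(73*(1600 - 1/5)) = -51365/((7999/5)*73) = -51365/583927/5 = -51365*5/583927 = -256825/583927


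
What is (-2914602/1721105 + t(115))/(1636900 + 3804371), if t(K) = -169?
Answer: -293781347/9364998724455 ≈ -3.1370e-5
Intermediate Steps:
(-2914602/1721105 + t(115))/(1636900 + 3804371) = (-2914602/1721105 - 169)/(1636900 + 3804371) = (-2914602*1/1721105 - 169)/5441271 = (-2914602/1721105 - 169)*(1/5441271) = -293781347/1721105*1/5441271 = -293781347/9364998724455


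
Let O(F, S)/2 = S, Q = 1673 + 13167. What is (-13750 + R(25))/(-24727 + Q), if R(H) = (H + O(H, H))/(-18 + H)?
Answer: 96175/69209 ≈ 1.3896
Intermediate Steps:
Q = 14840
O(F, S) = 2*S
R(H) = 3*H/(-18 + H) (R(H) = (H + 2*H)/(-18 + H) = (3*H)/(-18 + H) = 3*H/(-18 + H))
(-13750 + R(25))/(-24727 + Q) = (-13750 + 3*25/(-18 + 25))/(-24727 + 14840) = (-13750 + 3*25/7)/(-9887) = (-13750 + 3*25*(⅐))*(-1/9887) = (-13750 + 75/7)*(-1/9887) = -96175/7*(-1/9887) = 96175/69209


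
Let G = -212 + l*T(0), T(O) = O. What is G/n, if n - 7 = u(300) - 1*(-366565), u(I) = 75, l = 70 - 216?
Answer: -212/366647 ≈ -0.00057821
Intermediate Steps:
l = -146
G = -212 (G = -212 - 146*0 = -212 + 0 = -212)
n = 366647 (n = 7 + (75 - 1*(-366565)) = 7 + (75 + 366565) = 7 + 366640 = 366647)
G/n = -212/366647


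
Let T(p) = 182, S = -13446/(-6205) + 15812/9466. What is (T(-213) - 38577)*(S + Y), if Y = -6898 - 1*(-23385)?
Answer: -3718995616197337/5873653 ≈ -6.3317e+8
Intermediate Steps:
S = 112696648/29368265 (S = -13446*(-1/6205) + 15812*(1/9466) = 13446/6205 + 7906/4733 = 112696648/29368265 ≈ 3.8374)
Y = 16487 (Y = -6898 + 23385 = 16487)
(T(-213) - 38577)*(S + Y) = (182 - 38577)*(112696648/29368265 + 16487) = -38395*484307281703/29368265 = -3718995616197337/5873653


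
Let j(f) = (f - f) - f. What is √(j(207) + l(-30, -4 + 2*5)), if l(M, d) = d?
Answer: I*√201 ≈ 14.177*I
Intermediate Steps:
j(f) = -f (j(f) = 0 - f = -f)
√(j(207) + l(-30, -4 + 2*5)) = √(-1*207 + (-4 + 2*5)) = √(-207 + (-4 + 10)) = √(-207 + 6) = √(-201) = I*√201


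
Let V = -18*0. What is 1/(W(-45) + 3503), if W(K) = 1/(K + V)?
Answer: 45/157634 ≈ 0.00028547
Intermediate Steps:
V = 0
W(K) = 1/K (W(K) = 1/(K + 0) = 1/K)
1/(W(-45) + 3503) = 1/(1/(-45) + 3503) = 1/(-1/45 + 3503) = 1/(157634/45) = 45/157634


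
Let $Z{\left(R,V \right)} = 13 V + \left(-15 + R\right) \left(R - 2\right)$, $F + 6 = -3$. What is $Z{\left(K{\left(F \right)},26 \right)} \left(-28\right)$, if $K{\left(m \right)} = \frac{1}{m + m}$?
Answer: $- \frac{836773}{81} \approx -10331.0$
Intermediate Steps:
$F = -9$ ($F = -6 - 3 = -9$)
$K{\left(m \right)} = \frac{1}{2 m}$
$Z{\left(R,V \right)} = 13 V + \left(-15 + R\right) \left(-2 + R\right)$
$Z{\left(K{\left(F \right)},26 \right)} \left(-28\right) = \left(30 + \left(\frac{1}{2 \left(-9\right)}\right)^{2} - 17 \frac{1}{2 \left(-9\right)} + 13 \cdot 26\right) \left(-28\right) = \left(30 + \left(\frac{1}{2} \left(- \frac{1}{9}\right)\right)^{2} - 17 \cdot \frac{1}{2} \left(- \frac{1}{9}\right) + 338\right) \left(-28\right) = \left(30 + \left(- \frac{1}{18}\right)^{2} - - \frac{17}{18} + 338\right) \left(-28\right) = \left(30 + \frac{1}{324} + \frac{17}{18} + 338\right) \left(-28\right) = \frac{119539}{324} \left(-28\right) = - \frac{836773}{81}$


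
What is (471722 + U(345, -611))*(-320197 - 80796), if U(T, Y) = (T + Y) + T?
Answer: -189188898393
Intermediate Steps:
U(T, Y) = Y + 2*T
(471722 + U(345, -611))*(-320197 - 80796) = (471722 + (-611 + 2*345))*(-320197 - 80796) = (471722 + (-611 + 690))*(-400993) = (471722 + 79)*(-400993) = 471801*(-400993) = -189188898393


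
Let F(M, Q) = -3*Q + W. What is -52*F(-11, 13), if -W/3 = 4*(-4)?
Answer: -468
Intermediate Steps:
W = 48 (W = -12*(-4) = -3*(-16) = 48)
F(M, Q) = 48 - 3*Q (F(M, Q) = -3*Q + 48 = 48 - 3*Q)
-52*F(-11, 13) = -52*(48 - 3*13) = -52*(48 - 39) = -52*9 = -468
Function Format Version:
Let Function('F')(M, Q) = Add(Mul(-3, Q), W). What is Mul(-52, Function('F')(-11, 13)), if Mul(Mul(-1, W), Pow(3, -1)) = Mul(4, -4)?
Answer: -468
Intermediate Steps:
W = 48 (W = Mul(-3, Mul(4, -4)) = Mul(-3, -16) = 48)
Function('F')(M, Q) = Add(48, Mul(-3, Q)) (Function('F')(M, Q) = Add(Mul(-3, Q), 48) = Add(48, Mul(-3, Q)))
Mul(-52, Function('F')(-11, 13)) = Mul(-52, Add(48, Mul(-3, 13))) = Mul(-52, Add(48, -39)) = Mul(-52, 9) = -468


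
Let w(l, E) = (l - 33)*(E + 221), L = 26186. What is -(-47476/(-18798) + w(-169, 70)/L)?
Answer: -2658125/9466239 ≈ -0.28080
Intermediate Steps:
w(l, E) = (-33 + l)*(221 + E)
-(-47476/(-18798) + w(-169, 70)/L) = -(-47476/(-18798) + (-7293 - 33*70 + 221*(-169) + 70*(-169))/26186) = -(-47476*(-1/18798) + (-7293 - 2310 - 37349 - 11830)*(1/26186)) = -(1826/723 - 58782*1/26186) = -(1826/723 - 29391/13093) = -1*2658125/9466239 = -2658125/9466239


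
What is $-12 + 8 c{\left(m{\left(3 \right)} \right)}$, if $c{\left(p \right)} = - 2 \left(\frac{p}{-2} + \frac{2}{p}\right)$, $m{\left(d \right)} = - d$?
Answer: $- \frac{76}{3} \approx -25.333$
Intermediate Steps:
$c{\left(p \right)} = p - \frac{4}{p}$ ($c{\left(p \right)} = - 2 \left(p \left(- \frac{1}{2}\right) + \frac{2}{p}\right) = - 2 \left(- \frac{p}{2} + \frac{2}{p}\right) = - 2 \left(\frac{2}{p} - \frac{p}{2}\right) = p - \frac{4}{p}$)
$-12 + 8 c{\left(m{\left(3 \right)} \right)} = -12 + 8 \left(\left(-1\right) 3 - \frac{4}{\left(-1\right) 3}\right) = -12 + 8 \left(-3 - \frac{4}{-3}\right) = -12 + 8 \left(-3 - - \frac{4}{3}\right) = -12 + 8 \left(-3 + \frac{4}{3}\right) = -12 + 8 \left(- \frac{5}{3}\right) = -12 - \frac{40}{3} = - \frac{76}{3}$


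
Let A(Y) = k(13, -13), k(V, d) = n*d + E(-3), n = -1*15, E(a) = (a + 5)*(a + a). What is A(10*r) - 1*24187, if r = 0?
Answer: -24004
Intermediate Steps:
E(a) = 2*a*(5 + a) (E(a) = (5 + a)*(2*a) = 2*a*(5 + a))
n = -15
k(V, d) = -12 - 15*d (k(V, d) = -15*d + 2*(-3)*(5 - 3) = -15*d + 2*(-3)*2 = -15*d - 12 = -12 - 15*d)
A(Y) = 183 (A(Y) = -12 - 15*(-13) = -12 + 195 = 183)
A(10*r) - 1*24187 = 183 - 1*24187 = 183 - 24187 = -24004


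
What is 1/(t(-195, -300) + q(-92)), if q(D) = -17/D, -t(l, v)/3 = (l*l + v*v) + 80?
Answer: -92/35356963 ≈ -2.6020e-6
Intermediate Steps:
t(l, v) = -240 - 3*l² - 3*v² (t(l, v) = -3*((l*l + v*v) + 80) = -3*((l² + v²) + 80) = -3*(80 + l² + v²) = -240 - 3*l² - 3*v²)
1/(t(-195, -300) + q(-92)) = 1/((-240 - 3*(-195)² - 3*(-300)²) - 17/(-92)) = 1/((-240 - 3*38025 - 3*90000) - 17*(-1/92)) = 1/((-240 - 114075 - 270000) + 17/92) = 1/(-384315 + 17/92) = 1/(-35356963/92) = -92/35356963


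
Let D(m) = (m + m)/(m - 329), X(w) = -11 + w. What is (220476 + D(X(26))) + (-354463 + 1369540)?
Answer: 193981806/157 ≈ 1.2356e+6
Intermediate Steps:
D(m) = 2*m/(-329 + m) (D(m) = (2*m)/(-329 + m) = 2*m/(-329 + m))
(220476 + D(X(26))) + (-354463 + 1369540) = (220476 + 2*(-11 + 26)/(-329 + (-11 + 26))) + (-354463 + 1369540) = (220476 + 2*15/(-329 + 15)) + 1015077 = (220476 + 2*15/(-314)) + 1015077 = (220476 + 2*15*(-1/314)) + 1015077 = (220476 - 15/157) + 1015077 = 34614717/157 + 1015077 = 193981806/157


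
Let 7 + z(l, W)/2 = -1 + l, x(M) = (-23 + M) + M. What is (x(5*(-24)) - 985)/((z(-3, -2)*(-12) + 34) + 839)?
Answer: -416/379 ≈ -1.0976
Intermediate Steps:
x(M) = -23 + 2*M
z(l, W) = -16 + 2*l (z(l, W) = -14 + 2*(-1 + l) = -14 + (-2 + 2*l) = -16 + 2*l)
(x(5*(-24)) - 985)/((z(-3, -2)*(-12) + 34) + 839) = ((-23 + 2*(5*(-24))) - 985)/(((-16 + 2*(-3))*(-12) + 34) + 839) = ((-23 + 2*(-120)) - 985)/(((-16 - 6)*(-12) + 34) + 839) = ((-23 - 240) - 985)/((-22*(-12) + 34) + 839) = (-263 - 985)/((264 + 34) + 839) = -1248/(298 + 839) = -1248/1137 = -1248*1/1137 = -416/379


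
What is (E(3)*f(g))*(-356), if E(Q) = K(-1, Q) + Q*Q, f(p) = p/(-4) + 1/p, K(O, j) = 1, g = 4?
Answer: 2670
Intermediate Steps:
f(p) = 1/p - p/4 (f(p) = p*(-1/4) + 1/p = -p/4 + 1/p = 1/p - p/4)
E(Q) = 1 + Q**2 (E(Q) = 1 + Q*Q = 1 + Q**2)
(E(3)*f(g))*(-356) = ((1 + 3**2)*(1/4 - 1/4*4))*(-356) = ((1 + 9)*(1/4 - 1))*(-356) = (10*(-3/4))*(-356) = -15/2*(-356) = 2670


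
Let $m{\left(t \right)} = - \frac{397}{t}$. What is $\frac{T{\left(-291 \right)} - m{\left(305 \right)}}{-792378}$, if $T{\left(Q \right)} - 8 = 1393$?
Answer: $- \frac{213851}{120837645} \approx -0.0017697$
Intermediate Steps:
$T{\left(Q \right)} = 1401$ ($T{\left(Q \right)} = 8 + 1393 = 1401$)
$\frac{T{\left(-291 \right)} - m{\left(305 \right)}}{-792378} = \frac{1401 - - \frac{397}{305}}{-792378} = \left(1401 - \left(-397\right) \frac{1}{305}\right) \left(- \frac{1}{792378}\right) = \left(1401 - - \frac{397}{305}\right) \left(- \frac{1}{792378}\right) = \left(1401 + \frac{397}{305}\right) \left(- \frac{1}{792378}\right) = \frac{427702}{305} \left(- \frac{1}{792378}\right) = - \frac{213851}{120837645}$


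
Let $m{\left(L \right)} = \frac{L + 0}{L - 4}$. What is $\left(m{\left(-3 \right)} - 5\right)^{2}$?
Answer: $\frac{1024}{49} \approx 20.898$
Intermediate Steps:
$m{\left(L \right)} = \frac{L}{-4 + L}$
$\left(m{\left(-3 \right)} - 5\right)^{2} = \left(- \frac{3}{-4 - 3} - 5\right)^{2} = \left(- \frac{3}{-7} - 5\right)^{2} = \left(\left(-3\right) \left(- \frac{1}{7}\right) - 5\right)^{2} = \left(\frac{3}{7} - 5\right)^{2} = \left(- \frac{32}{7}\right)^{2} = \frac{1024}{49}$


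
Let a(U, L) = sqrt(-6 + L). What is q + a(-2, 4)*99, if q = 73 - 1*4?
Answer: 69 + 99*I*sqrt(2) ≈ 69.0 + 140.01*I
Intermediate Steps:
q = 69 (q = 73 - 4 = 69)
q + a(-2, 4)*99 = 69 + sqrt(-6 + 4)*99 = 69 + sqrt(-2)*99 = 69 + (I*sqrt(2))*99 = 69 + 99*I*sqrt(2)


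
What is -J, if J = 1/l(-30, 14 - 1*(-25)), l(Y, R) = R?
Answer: -1/39 ≈ -0.025641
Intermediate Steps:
J = 1/39 (J = 1/(14 - 1*(-25)) = 1/(14 + 25) = 1/39 ≈ 0.025641)
-J = -1*1/39 = -1/39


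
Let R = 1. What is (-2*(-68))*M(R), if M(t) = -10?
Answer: -1360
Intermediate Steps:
(-2*(-68))*M(R) = -2*(-68)*(-10) = 136*(-10) = -1360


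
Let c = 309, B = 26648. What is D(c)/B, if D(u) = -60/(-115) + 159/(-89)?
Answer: -2589/54548456 ≈ -4.7462e-5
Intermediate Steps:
D(u) = -2589/2047 (D(u) = -60*(-1/115) + 159*(-1/89) = 12/23 - 159/89 = -2589/2047)
D(c)/B = -2589/2047/26648 = -2589/2047*1/26648 = -2589/54548456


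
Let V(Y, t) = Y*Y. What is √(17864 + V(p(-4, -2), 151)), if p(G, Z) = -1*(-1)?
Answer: 3*√1985 ≈ 133.66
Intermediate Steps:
p(G, Z) = 1
V(Y, t) = Y²
√(17864 + V(p(-4, -2), 151)) = √(17864 + 1²) = √(17864 + 1) = √17865 = 3*√1985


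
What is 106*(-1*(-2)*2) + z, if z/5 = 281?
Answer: 1829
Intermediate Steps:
z = 1405 (z = 5*281 = 1405)
106*(-1*(-2)*2) + z = 106*(-1*(-2)*2) + 1405 = 106*(2*2) + 1405 = 106*4 + 1405 = 424 + 1405 = 1829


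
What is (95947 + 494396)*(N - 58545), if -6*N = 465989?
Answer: -160821043279/2 ≈ -8.0411e+10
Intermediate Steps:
N = -465989/6 (N = -⅙*465989 = -465989/6 ≈ -77665.)
(95947 + 494396)*(N - 58545) = (95947 + 494396)*(-465989/6 - 58545) = 590343*(-817259/6) = -160821043279/2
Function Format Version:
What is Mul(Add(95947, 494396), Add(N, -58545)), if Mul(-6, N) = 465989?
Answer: Rational(-160821043279, 2) ≈ -8.0411e+10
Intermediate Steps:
N = Rational(-465989, 6) (N = Mul(Rational(-1, 6), 465989) = Rational(-465989, 6) ≈ -77665.)
Mul(Add(95947, 494396), Add(N, -58545)) = Mul(Add(95947, 494396), Add(Rational(-465989, 6), -58545)) = Mul(590343, Rational(-817259, 6)) = Rational(-160821043279, 2)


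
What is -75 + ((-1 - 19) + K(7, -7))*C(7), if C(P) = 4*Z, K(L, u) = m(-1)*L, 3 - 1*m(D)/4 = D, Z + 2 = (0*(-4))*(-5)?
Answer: -811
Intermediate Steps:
Z = -2 (Z = -2 + (0*(-4))*(-5) = -2 + 0*(-5) = -2 + 0 = -2)
m(D) = 12 - 4*D
K(L, u) = 16*L (K(L, u) = (12 - 4*(-1))*L = (12 + 4)*L = 16*L)
C(P) = -8 (C(P) = 4*(-2) = -8)
-75 + ((-1 - 19) + K(7, -7))*C(7) = -75 + ((-1 - 19) + 16*7)*(-8) = -75 + (-20 + 112)*(-8) = -75 + 92*(-8) = -75 - 736 = -811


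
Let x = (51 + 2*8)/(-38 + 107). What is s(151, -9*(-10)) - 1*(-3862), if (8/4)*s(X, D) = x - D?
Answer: 526813/138 ≈ 3817.5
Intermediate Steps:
x = 67/69 (x = (51 + 16)/69 = 67*(1/69) = 67/69 ≈ 0.97101)
s(X, D) = 67/138 - D/2 (s(X, D) = (67/69 - D)/2 = 67/138 - D/2)
s(151, -9*(-10)) - 1*(-3862) = (67/138 - (-9)*(-10)/2) - 1*(-3862) = (67/138 - ½*90) + 3862 = (67/138 - 45) + 3862 = -6143/138 + 3862 = 526813/138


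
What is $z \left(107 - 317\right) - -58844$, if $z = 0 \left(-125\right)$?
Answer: $58844$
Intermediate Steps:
$z = 0$
$z \left(107 - 317\right) - -58844 = 0 \left(107 - 317\right) - -58844 = 0 \left(-210\right) + 58844 = 0 + 58844 = 58844$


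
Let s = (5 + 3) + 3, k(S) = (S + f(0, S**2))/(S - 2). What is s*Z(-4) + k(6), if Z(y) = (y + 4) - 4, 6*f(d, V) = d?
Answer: -85/2 ≈ -42.500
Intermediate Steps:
f(d, V) = d/6
k(S) = S/(-2 + S) (k(S) = (S + (1/6)*0)/(S - 2) = (S + 0)/(-2 + S) = S/(-2 + S))
s = 11 (s = 8 + 3 = 11)
Z(y) = y (Z(y) = (4 + y) - 4 = y)
s*Z(-4) + k(6) = 11*(-4) + 6/(-2 + 6) = -44 + 6/4 = -44 + 6*(1/4) = -44 + 3/2 = -85/2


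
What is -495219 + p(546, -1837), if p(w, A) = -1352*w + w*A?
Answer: -2236413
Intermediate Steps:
p(w, A) = -1352*w + A*w
-495219 + p(546, -1837) = -495219 + 546*(-1352 - 1837) = -495219 + 546*(-3189) = -495219 - 1741194 = -2236413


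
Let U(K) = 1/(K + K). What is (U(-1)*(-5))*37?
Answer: 185/2 ≈ 92.500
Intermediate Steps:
U(K) = 1/(2*K)
(U(-1)*(-5))*37 = (((1/2)/(-1))*(-5))*37 = (((1/2)*(-1))*(-5))*37 = -1/2*(-5)*37 = (5/2)*37 = 185/2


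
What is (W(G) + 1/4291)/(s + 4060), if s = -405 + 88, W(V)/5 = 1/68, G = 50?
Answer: 21523/1092162484 ≈ 1.9707e-5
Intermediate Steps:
W(V) = 5/68
s = -317
(W(G) + 1/4291)/(s + 4060) = (5/68 + 1/4291)/(-317 + 4060) = (5/68 + 1/4291)/3743 = (21523/291788)*(1/3743) = 21523/1092162484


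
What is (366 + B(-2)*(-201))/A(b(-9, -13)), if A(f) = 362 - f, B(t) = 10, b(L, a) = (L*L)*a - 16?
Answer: -548/477 ≈ -1.1488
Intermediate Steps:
b(L, a) = -16 + a*L**2 (b(L, a) = L**2*a - 16 = a*L**2 - 16 = -16 + a*L**2)
(366 + B(-2)*(-201))/A(b(-9, -13)) = (366 + 10*(-201))/(362 - (-16 - 13*(-9)**2)) = (366 - 2010)/(362 - (-16 - 13*81)) = -1644/(362 - (-16 - 1053)) = -1644/(362 - 1*(-1069)) = -1644/(362 + 1069) = -1644/1431 = -1644*1/1431 = -548/477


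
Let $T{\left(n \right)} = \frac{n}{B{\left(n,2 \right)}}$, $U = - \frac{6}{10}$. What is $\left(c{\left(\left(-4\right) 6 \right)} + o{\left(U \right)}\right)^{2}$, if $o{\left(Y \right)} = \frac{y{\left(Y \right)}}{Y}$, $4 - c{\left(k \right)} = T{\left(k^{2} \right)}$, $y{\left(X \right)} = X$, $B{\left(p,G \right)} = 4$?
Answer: $19321$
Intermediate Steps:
$U = - \frac{3}{5}$ ($U = \left(-6\right) \frac{1}{10} = - \frac{3}{5} \approx -0.6$)
$T{\left(n \right)} = \frac{n}{4}$
$c{\left(k \right)} = 4 - \frac{k^{2}}{4}$
$o{\left(Y \right)} = 1$ ($o{\left(Y \right)} = \frac{Y}{Y} = 1$)
$\left(c{\left(\left(-4\right) 6 \right)} + o{\left(U \right)}\right)^{2} = \left(\left(4 - \frac{\left(\left(-4\right) 6\right)^{2}}{4}\right) + 1\right)^{2} = \left(\left(4 - \frac{\left(-24\right)^{2}}{4}\right) + 1\right)^{2} = \left(\left(4 - 144\right) + 1\right)^{2} = \left(-140 + 1\right)^{2} = \left(-139\right)^{2} = 19321$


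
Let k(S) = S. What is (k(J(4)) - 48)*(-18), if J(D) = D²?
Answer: 576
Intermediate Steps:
(k(J(4)) - 48)*(-18) = (4² - 48)*(-18) = (16 - 48)*(-18) = -32*(-18) = 576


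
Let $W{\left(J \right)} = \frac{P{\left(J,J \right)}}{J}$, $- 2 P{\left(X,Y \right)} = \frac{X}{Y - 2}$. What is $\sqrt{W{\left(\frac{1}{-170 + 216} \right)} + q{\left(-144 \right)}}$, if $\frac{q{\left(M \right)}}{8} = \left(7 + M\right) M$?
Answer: $\frac{\sqrt{1306942637}}{91} \approx 397.27$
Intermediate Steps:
$P{\left(X,Y \right)} = - \frac{X}{2 \left(-2 + Y\right)}$ ($P{\left(X,Y \right)} = - \frac{X \frac{1}{Y - 2}}{2} = - \frac{X \frac{1}{-2 + Y}}{2} = - \frac{X}{2 \left(-2 + Y\right)}$)
$q{\left(M \right)} = 8 M \left(7 + M\right)$ ($q{\left(M \right)} = 8 \left(7 + M\right) M = 8 M \left(7 + M\right)$)
$W{\left(J \right)} = - \frac{1}{-4 + 2 J}$ ($W{\left(J \right)} = \frac{\left(-1\right) J \frac{1}{-4 + 2 J}}{J} = - \frac{1}{-4 + 2 J}$)
$\sqrt{W{\left(\frac{1}{-170 + 216} \right)} + q{\left(-144 \right)}} = \sqrt{- \frac{1}{-4 + \frac{2}{-170 + 216}} + 8 \left(-144\right) \left(7 - 144\right)} = \sqrt{- \frac{1}{-4 + \frac{2}{46}} + 8 \left(-144\right) \left(-137\right)} = \sqrt{- \frac{1}{-4 + 2 \cdot \frac{1}{46}} + 157824} = \sqrt{- \frac{1}{-4 + \frac{1}{23}} + 157824} = \sqrt{- \frac{1}{- \frac{91}{23}} + 157824} = \sqrt{\left(-1\right) \left(- \frac{23}{91}\right) + 157824} = \sqrt{\frac{23}{91} + 157824} = \sqrt{\frac{14362007}{91}} = \frac{\sqrt{1306942637}}{91}$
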